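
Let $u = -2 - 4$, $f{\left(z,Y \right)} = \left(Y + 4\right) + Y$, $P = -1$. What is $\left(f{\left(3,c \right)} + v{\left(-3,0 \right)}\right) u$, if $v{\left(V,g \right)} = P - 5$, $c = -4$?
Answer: $60$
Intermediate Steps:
$f{\left(z,Y \right)} = 4 + 2 Y$ ($f{\left(z,Y \right)} = \left(4 + Y\right) + Y = 4 + 2 Y$)
$v{\left(V,g \right)} = -6$ ($v{\left(V,g \right)} = -1 - 5 = -6$)
$u = -6$
$\left(f{\left(3,c \right)} + v{\left(-3,0 \right)}\right) u = \left(\left(4 + 2 \left(-4\right)\right) - 6\right) \left(-6\right) = \left(\left(4 - 8\right) - 6\right) \left(-6\right) = \left(-4 - 6\right) \left(-6\right) = \left(-10\right) \left(-6\right) = 60$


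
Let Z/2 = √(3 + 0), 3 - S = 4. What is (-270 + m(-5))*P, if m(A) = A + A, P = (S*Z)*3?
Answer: 1680*√3 ≈ 2909.8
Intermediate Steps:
S = -1 (S = 3 - 1*4 = 3 - 4 = -1)
Z = 2*√3 (Z = 2*√(3 + 0) = 2*√3 ≈ 3.4641)
P = -6*√3 (P = -2*√3*3 = -6*√3 ≈ -10.392)
m(A) = 2*A
(-270 + m(-5))*P = (-270 + 2*(-5))*(-6*√3) = (-270 - 10)*(-6*√3) = -(-1680)*√3 = 1680*√3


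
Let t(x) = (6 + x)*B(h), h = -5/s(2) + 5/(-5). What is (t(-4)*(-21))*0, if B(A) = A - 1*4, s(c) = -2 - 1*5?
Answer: 0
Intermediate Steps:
s(c) = -7 (s(c) = -2 - 5 = -7)
h = -2/7 (h = -5/(-7) + 5/(-5) = -5*(-⅐) + 5*(-⅕) = 5/7 - 1 = -2/7 ≈ -0.28571)
B(A) = -4 + A (B(A) = A - 4 = -4 + A)
t(x) = -180/7 - 30*x/7 (t(x) = (6 + x)*(-4 - 2/7) = (6 + x)*(-30/7) = -180/7 - 30*x/7)
(t(-4)*(-21))*0 = ((-180/7 - 30/7*(-4))*(-21))*0 = ((-180/7 + 120/7)*(-21))*0 = -60/7*(-21)*0 = 180*0 = 0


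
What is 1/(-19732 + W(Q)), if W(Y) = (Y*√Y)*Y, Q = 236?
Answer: 4933/182923282588 + 6962*√59/45730820647 ≈ 1.1963e-6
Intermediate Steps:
W(Y) = Y^(5/2) (W(Y) = Y^(3/2)*Y = Y^(5/2))
1/(-19732 + W(Q)) = 1/(-19732 + 236^(5/2)) = 1/(-19732 + 111392*√59)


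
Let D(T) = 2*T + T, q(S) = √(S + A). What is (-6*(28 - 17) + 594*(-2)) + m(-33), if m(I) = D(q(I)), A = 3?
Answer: -1254 + 3*I*√30 ≈ -1254.0 + 16.432*I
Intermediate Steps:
q(S) = √(3 + S) (q(S) = √(S + 3) = √(3 + S))
D(T) = 3*T
m(I) = 3*√(3 + I)
(-6*(28 - 17) + 594*(-2)) + m(-33) = (-6*(28 - 17) + 594*(-2)) + 3*√(3 - 33) = (-6*11 - 1188) + 3*√(-30) = (-66 - 1188) + 3*(I*√30) = -1254 + 3*I*√30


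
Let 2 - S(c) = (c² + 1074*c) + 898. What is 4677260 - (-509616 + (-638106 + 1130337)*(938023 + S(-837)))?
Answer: -558921144700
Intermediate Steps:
S(c) = -896 - c² - 1074*c (S(c) = 2 - ((c² + 1074*c) + 898) = 2 - (898 + c² + 1074*c) = 2 + (-898 - c² - 1074*c) = -896 - c² - 1074*c)
4677260 - (-509616 + (-638106 + 1130337)*(938023 + S(-837))) = 4677260 - (-509616 + (-638106 + 1130337)*(938023 + (-896 - 1*(-837)² - 1074*(-837)))) = 4677260 - (-509616 + 492231*(938023 + (-896 - 1*700569 + 898938))) = 4677260 - (-509616 + 492231*(938023 + (-896 - 700569 + 898938))) = 4677260 - (-509616 + 492231*(938023 + 197473)) = 4677260 - (-509616 + 492231*1135496) = 4677260 - (-509616 + 558926331576) = 4677260 - 1*558925821960 = 4677260 - 558925821960 = -558921144700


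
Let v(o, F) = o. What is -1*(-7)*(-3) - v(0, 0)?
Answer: -21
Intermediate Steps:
-1*(-7)*(-3) - v(0, 0) = -1*(-7)*(-3) - 1*0 = 7*(-3) + 0 = -21 + 0 = -21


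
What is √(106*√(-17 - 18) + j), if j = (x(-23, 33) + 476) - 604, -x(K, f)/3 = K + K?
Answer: √(10 + 106*I*√35) ≈ 17.849 + 17.567*I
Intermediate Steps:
x(K, f) = -6*K (x(K, f) = -3*(K + K) = -6*K)
j = 10 (j = (-6*(-23) + 476) - 604 = (138 + 476) - 604 = 614 - 604 = 10)
√(106*√(-17 - 18) + j) = √(106*√(-17 - 18) + 10) = √(106*√(-35) + 10) = √(106*(I*√35) + 10) = √(106*I*√35 + 10) = √(10 + 106*I*√35)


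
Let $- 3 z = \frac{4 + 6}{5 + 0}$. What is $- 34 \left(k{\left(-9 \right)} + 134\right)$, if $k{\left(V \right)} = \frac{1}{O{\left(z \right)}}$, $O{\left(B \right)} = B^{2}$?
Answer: $- \frac{9265}{2} \approx -4632.5$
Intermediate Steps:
$z = - \frac{2}{3}$ ($z = - \frac{\left(4 + 6\right) \frac{1}{5 + 0}}{3} = - \frac{10 \cdot \frac{1}{5}}{3} = \left(- \frac{1}{3}\right) 2 = - \frac{2}{3} \approx -0.66667$)
$k{\left(V \right)} = \frac{9}{4}$ ($k{\left(V \right)} = \frac{1}{\left(- \frac{2}{3}\right)^{2}} = \frac{1}{\frac{4}{9}} = \frac{9}{4}$)
$- 34 \left(k{\left(-9 \right)} + 134\right) = - 34 \left(\frac{9}{4} + 134\right) = \left(-34\right) \frac{545}{4} = - \frac{9265}{2}$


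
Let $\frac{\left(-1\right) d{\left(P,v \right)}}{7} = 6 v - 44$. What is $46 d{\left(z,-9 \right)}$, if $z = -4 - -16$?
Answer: $31556$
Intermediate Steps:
$z = 12$ ($z = -4 + 16 = 12$)
$d{\left(P,v \right)} = 308 - 42 v$ ($d{\left(P,v \right)} = - 7 \left(6 v - 44\right) = - 7 \left(-44 + 6 v\right) = 308 - 42 v$)
$46 d{\left(z,-9 \right)} = 46 \left(308 - -378\right) = 46 \left(308 + 378\right) = 46 \cdot 686 = 31556$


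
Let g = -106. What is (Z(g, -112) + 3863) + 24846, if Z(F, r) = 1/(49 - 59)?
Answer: 287089/10 ≈ 28709.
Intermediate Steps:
Z(F, r) = -1/10 (Z(F, r) = 1/(-10) = -1/10)
(Z(g, -112) + 3863) + 24846 = (-1/10 + 3863) + 24846 = 38629/10 + 24846 = 287089/10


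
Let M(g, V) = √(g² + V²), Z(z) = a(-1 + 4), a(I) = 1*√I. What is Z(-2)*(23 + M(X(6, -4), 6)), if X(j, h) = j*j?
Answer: √3*(23 + 6*√37) ≈ 103.05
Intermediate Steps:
X(j, h) = j²
a(I) = √I
Z(z) = √3 (Z(z) = √(-1 + 4) = √3)
M(g, V) = √(V² + g²)
Z(-2)*(23 + M(X(6, -4), 6)) = √3*(23 + √(6² + (6²)²)) = √3*(23 + √(36 + 36²)) = √3*(23 + √(36 + 1296)) = √3*(23 + √1332) = √3*(23 + 6*√37)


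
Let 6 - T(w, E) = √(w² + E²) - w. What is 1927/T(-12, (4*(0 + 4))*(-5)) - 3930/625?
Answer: -1835019/406750 - 1927*√409/1627 ≈ -28.464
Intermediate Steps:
T(w, E) = 6 + w - √(E² + w²) (T(w, E) = 6 - (√(w² + E²) - w) = 6 - (√(E² + w²) - w) = 6 + (w - √(E² + w²)) = 6 + w - √(E² + w²))
1927/T(-12, (4*(0 + 4))*(-5)) - 3930/625 = 1927/(6 - 12 - √(((4*(0 + 4))*(-5))² + (-12)²)) - 3930/625 = 1927/(6 - 12 - √(((4*4)*(-5))² + 144)) - 3930*1/625 = 1927/(6 - 12 - √((16*(-5))² + 144)) - 786/125 = 1927/(6 - 12 - √((-80)² + 144)) - 786/125 = 1927/(6 - 12 - √(6400 + 144)) - 786/125 = 1927/(6 - 12 - √6544) - 786/125 = 1927/(6 - 12 - 4*√409) - 786/125 = 1927/(-6 - 4*√409) - 786/125 = -786/125 + 1927/(-6 - 4*√409)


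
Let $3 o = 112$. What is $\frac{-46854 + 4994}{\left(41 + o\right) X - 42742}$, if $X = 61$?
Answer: $\frac{125580}{113891} \approx 1.1026$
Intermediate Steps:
$o = \frac{112}{3}$ ($o = \frac{1}{3} \cdot 112 = \frac{112}{3} \approx 37.333$)
$\frac{-46854 + 4994}{\left(41 + o\right) X - 42742} = \frac{-46854 + 4994}{\left(41 + \frac{112}{3}\right) 61 - 42742} = - \frac{41860}{\frac{235}{3} \cdot 61 - 42742} = - \frac{41860}{\frac{14335}{3} - 42742} = - \frac{41860}{- \frac{113891}{3}} = \left(-41860\right) \left(- \frac{3}{113891}\right) = \frac{125580}{113891}$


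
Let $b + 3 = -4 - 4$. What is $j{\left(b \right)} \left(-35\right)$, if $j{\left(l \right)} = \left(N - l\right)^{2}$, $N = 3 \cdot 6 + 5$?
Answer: $-40460$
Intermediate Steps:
$N = 23$ ($N = 18 + 5 = 23$)
$b = -11$ ($b = -3 - 8 = -11$)
$j{\left(l \right)} = \left(23 - l\right)^{2}$
$j{\left(b \right)} \left(-35\right) = \left(-23 - 11\right)^{2} \left(-35\right) = \left(-34\right)^{2} \left(-35\right) = 1156 \left(-35\right) = -40460$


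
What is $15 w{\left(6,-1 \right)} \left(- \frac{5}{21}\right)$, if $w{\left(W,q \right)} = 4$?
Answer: $- \frac{100}{7} \approx -14.286$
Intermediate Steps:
$15 w{\left(6,-1 \right)} \left(- \frac{5}{21}\right) = 15 \cdot 4 \left(- \frac{5}{21}\right) = 60 \left(\left(-5\right) \frac{1}{21}\right) = 60 \left(- \frac{5}{21}\right) = - \frac{100}{7}$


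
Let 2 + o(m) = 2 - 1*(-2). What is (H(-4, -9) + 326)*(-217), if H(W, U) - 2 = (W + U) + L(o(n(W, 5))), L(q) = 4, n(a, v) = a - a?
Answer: -69223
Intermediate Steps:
n(a, v) = 0
o(m) = 2 (o(m) = -2 + (2 - 1*(-2)) = -2 + (2 + 2) = -2 + 4 = 2)
H(W, U) = 6 + U + W (H(W, U) = 2 + ((W + U) + 4) = 2 + ((U + W) + 4) = 2 + (4 + U + W) = 6 + U + W)
(H(-4, -9) + 326)*(-217) = ((6 - 9 - 4) + 326)*(-217) = (-7 + 326)*(-217) = 319*(-217) = -69223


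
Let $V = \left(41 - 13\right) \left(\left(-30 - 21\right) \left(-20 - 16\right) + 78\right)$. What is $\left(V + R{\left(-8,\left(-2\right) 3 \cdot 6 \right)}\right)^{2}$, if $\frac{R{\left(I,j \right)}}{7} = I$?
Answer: $2866103296$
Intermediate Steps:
$R{\left(I,j \right)} = 7 I$
$V = 53592$ ($V = 28 \left(\left(-51\right) \left(-36\right) + 78\right) = 28 \left(1836 + 78\right) = 28 \cdot 1914 = 53592$)
$\left(V + R{\left(-8,\left(-2\right) 3 \cdot 6 \right)}\right)^{2} = \left(53592 + 7 \left(-8\right)\right)^{2} = \left(53592 - 56\right)^{2} = 53536^{2} = 2866103296$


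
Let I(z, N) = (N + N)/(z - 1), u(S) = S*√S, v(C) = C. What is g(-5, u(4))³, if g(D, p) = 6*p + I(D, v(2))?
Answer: 2863288/27 ≈ 1.0605e+5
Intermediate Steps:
u(S) = S^(3/2)
I(z, N) = 2*N/(-1 + z) (I(z, N) = (2*N)/(-1 + z) = 2*N/(-1 + z))
g(D, p) = 4/(-1 + D) + 6*p (g(D, p) = 6*p + 2*2/(-1 + D) = 6*p + 4/(-1 + D) = 4/(-1 + D) + 6*p)
g(-5, u(4))³ = (2*(2 + 3*4^(3/2)*(-1 - 5))/(-1 - 5))³ = (2*(2 + 3*8*(-6))/(-6))³ = (2*(-⅙)*(2 - 144))³ = (2*(-⅙)*(-142))³ = (142/3)³ = 2863288/27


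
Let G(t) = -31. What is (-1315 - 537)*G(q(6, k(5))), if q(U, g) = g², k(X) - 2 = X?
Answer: 57412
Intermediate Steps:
k(X) = 2 + X
(-1315 - 537)*G(q(6, k(5))) = (-1315 - 537)*(-31) = -1852*(-31) = 57412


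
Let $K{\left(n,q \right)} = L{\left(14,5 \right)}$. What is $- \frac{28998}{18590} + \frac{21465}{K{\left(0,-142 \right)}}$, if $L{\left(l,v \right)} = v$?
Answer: $\frac{39888936}{9295} \approx 4291.4$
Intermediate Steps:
$K{\left(n,q \right)} = 5$
$- \frac{28998}{18590} + \frac{21465}{K{\left(0,-142 \right)}} = - \frac{28998}{18590} + \frac{21465}{5} = \left(-28998\right) \frac{1}{18590} + 21465 \cdot \frac{1}{5} = - \frac{14499}{9295} + 4293 = \frac{39888936}{9295}$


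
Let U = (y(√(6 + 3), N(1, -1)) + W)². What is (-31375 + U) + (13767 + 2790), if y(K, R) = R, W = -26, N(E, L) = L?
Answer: -14089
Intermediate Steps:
U = 729 (U = (-1 - 26)² = (-27)² = 729)
(-31375 + U) + (13767 + 2790) = (-31375 + 729) + (13767 + 2790) = -30646 + 16557 = -14089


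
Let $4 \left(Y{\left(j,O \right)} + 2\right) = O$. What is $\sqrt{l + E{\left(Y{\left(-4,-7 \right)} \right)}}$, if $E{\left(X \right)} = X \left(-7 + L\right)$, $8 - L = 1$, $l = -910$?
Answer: $i \sqrt{910} \approx 30.166 i$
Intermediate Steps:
$L = 7$ ($L = 8 - 1 = 7$)
$Y{\left(j,O \right)} = -2 + \frac{O}{4}$
$E{\left(X \right)} = 0$ ($E{\left(X \right)} = X \left(-7 + 7\right) = X 0 = 0$)
$\sqrt{l + E{\left(Y{\left(-4,-7 \right)} \right)}} = \sqrt{-910 + 0} = \sqrt{-910} = i \sqrt{910}$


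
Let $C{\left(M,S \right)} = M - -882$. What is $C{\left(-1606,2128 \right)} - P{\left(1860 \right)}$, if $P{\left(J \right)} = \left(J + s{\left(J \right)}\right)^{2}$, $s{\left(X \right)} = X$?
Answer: $-13839124$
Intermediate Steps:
$C{\left(M,S \right)} = 882 + M$ ($C{\left(M,S \right)} = M + 882 = 882 + M$)
$P{\left(J \right)} = 4 J^{2}$ ($P{\left(J \right)} = \left(J + J\right)^{2} = \left(2 J\right)^{2} = 4 J^{2}$)
$C{\left(-1606,2128 \right)} - P{\left(1860 \right)} = \left(882 - 1606\right) - 4 \cdot 1860^{2} = -724 - 4 \cdot 3459600 = -724 - 13838400 = -13839124$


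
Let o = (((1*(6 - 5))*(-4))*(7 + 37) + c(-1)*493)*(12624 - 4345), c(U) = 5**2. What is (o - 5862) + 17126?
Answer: 100592835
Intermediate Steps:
c(U) = 25
o = 100581571 (o = (((1*(6 - 5))*(-4))*(7 + 37) + 25*493)*(12624 - 4345) = (((1*1)*(-4))*44 + 12325)*8279 = ((1*(-4))*44 + 12325)*8279 = (-4*44 + 12325)*8279 = (-176 + 12325)*8279 = 12149*8279 = 100581571)
(o - 5862) + 17126 = (100581571 - 5862) + 17126 = 100575709 + 17126 = 100592835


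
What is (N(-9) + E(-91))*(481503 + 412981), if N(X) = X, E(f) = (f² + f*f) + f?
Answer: 14724995608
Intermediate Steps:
E(f) = f + 2*f² (E(f) = (f² + f²) + f = 2*f² + f = f + 2*f²)
(N(-9) + E(-91))*(481503 + 412981) = (-9 - 91*(1 + 2*(-91)))*(481503 + 412981) = (-9 - 91*(1 - 182))*894484 = (-9 - 91*(-181))*894484 = (-9 + 16471)*894484 = 16462*894484 = 14724995608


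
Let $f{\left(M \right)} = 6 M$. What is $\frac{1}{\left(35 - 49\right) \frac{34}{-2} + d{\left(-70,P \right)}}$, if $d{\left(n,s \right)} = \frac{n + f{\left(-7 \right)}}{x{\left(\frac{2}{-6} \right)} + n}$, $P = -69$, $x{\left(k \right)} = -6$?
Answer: $\frac{19}{4550} \approx 0.0041758$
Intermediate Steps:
$d{\left(n,s \right)} = \frac{-42 + n}{-6 + n}$ ($d{\left(n,s \right)} = \frac{n + 6 \left(-7\right)}{-6 + n} = \frac{n - 42}{-6 + n} = \frac{-42 + n}{-6 + n}$)
$\frac{1}{\left(35 - 49\right) \frac{34}{-2} + d{\left(-70,P \right)}} = \frac{1}{\left(35 - 49\right) \frac{34}{-2} + \frac{-42 - 70}{-6 - 70}} = \frac{1}{- 14 \cdot 34 \left(- \frac{1}{2}\right) + \frac{1}{-76} \left(-112\right)} = \frac{1}{\left(-14\right) \left(-17\right) - - \frac{28}{19}} = \frac{1}{238 + \frac{28}{19}} = \frac{1}{\frac{4550}{19}} = \frac{19}{4550}$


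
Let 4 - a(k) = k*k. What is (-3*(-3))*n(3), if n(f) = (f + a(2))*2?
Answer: 54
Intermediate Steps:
a(k) = 4 - k**2 (a(k) = 4 - k*k = 4 - k**2)
n(f) = 2*f (n(f) = (f + (4 - 1*2**2))*2 = (f + (4 - 1*4))*2 = (f + (4 - 4))*2 = (f + 0)*2 = f*2 = 2*f)
(-3*(-3))*n(3) = (-3*(-3))*(2*3) = 9*6 = 54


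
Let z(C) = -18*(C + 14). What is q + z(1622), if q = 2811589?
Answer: 2782141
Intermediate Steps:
z(C) = -252 - 18*C (z(C) = -18*(14 + C) = -252 - 18*C)
q + z(1622) = 2811589 + (-252 - 18*1622) = 2811589 + (-252 - 29196) = 2811589 - 29448 = 2782141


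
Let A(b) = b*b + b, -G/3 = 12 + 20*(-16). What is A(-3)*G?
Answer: 5544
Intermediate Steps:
G = 924 (G = -3*(12 + 20*(-16)) = -3*(12 - 320) = -3*(-308) = 924)
A(b) = b + b² (A(b) = b² + b = b + b²)
A(-3)*G = -3*(1 - 3)*924 = -3*(-2)*924 = 6*924 = 5544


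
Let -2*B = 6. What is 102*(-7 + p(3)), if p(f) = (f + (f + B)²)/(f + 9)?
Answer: -1377/2 ≈ -688.50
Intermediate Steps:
B = -3 (B = -½*6 = -3)
p(f) = (f + (-3 + f)²)/(9 + f) (p(f) = (f + (f - 3)²)/(f + 9) = (f + (-3 + f)²)/(9 + f))
102*(-7 + p(3)) = 102*(-7 + (3 + (-3 + 3)²)/(9 + 3)) = 102*(-7 + (3 + 0²)/12) = 102*(-7 + (3 + 0)/12) = 102*(-7 + (1/12)*3) = 102*(-7 + ¼) = 102*(-27/4) = -1377/2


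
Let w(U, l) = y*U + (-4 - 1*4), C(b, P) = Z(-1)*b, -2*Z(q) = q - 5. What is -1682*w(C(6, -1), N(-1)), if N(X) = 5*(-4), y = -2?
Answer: 74008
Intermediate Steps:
Z(q) = 5/2 - q/2 (Z(q) = -(q - 5)/2 = -(-5 + q)/2 = 5/2 - q/2)
N(X) = -20
C(b, P) = 3*b (C(b, P) = (5/2 - ½*(-1))*b = (5/2 + ½)*b = 3*b)
w(U, l) = -8 - 2*U (w(U, l) = -2*U + (-4 - 1*4) = -2*U + (-4 - 4) = -2*U - 8 = -8 - 2*U)
-1682*w(C(6, -1), N(-1)) = -1682*(-8 - 6*6) = -1682*(-8 - 2*18) = -1682*(-8 - 36) = -1682*(-44) = 74008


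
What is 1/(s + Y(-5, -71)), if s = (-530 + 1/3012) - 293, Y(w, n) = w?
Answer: -3012/2493935 ≈ -0.0012077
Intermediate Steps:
s = -2478875/3012 (s = (-530 + 1/3012) - 293 = -1596359/3012 - 293 = -2478875/3012 ≈ -823.00)
1/(s + Y(-5, -71)) = 1/(-2478875/3012 - 5) = 1/(-2493935/3012) = -3012/2493935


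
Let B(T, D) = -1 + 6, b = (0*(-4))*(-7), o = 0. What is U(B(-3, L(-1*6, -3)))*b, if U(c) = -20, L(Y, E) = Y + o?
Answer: 0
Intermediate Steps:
L(Y, E) = Y (L(Y, E) = Y + 0 = Y)
b = 0 (b = 0*(-7) = 0)
B(T, D) = 5
U(B(-3, L(-1*6, -3)))*b = -20*0 = 0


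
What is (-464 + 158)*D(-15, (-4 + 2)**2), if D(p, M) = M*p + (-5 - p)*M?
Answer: 6120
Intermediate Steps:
D(p, M) = M*p + M*(-5 - p)
(-464 + 158)*D(-15, (-4 + 2)**2) = (-464 + 158)*(-5*(-4 + 2)**2) = -(-1530)*(-2)**2 = -(-1530)*4 = -306*(-20) = 6120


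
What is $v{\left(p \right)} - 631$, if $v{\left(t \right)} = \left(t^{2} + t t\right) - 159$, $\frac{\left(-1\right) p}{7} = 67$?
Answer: $439132$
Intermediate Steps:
$p = -469$ ($p = \left(-7\right) 67 = -469$)
$v{\left(t \right)} = -159 + 2 t^{2}$ ($v{\left(t \right)} = \left(t^{2} + t^{2}\right) - 159 = 2 t^{2} - 159 = -159 + 2 t^{2}$)
$v{\left(p \right)} - 631 = \left(-159 + 2 \left(-469\right)^{2}\right) - 631 = \left(-159 + 2 \cdot 219961\right) - 631 = \left(-159 + 439922\right) - 631 = 439763 - 631 = 439132$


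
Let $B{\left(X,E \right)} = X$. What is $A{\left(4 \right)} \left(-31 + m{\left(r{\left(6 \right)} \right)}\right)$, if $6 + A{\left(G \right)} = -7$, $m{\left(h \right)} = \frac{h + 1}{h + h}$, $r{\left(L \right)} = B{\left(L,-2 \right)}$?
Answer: $\frac{4745}{12} \approx 395.42$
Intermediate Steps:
$r{\left(L \right)} = L$
$m{\left(h \right)} = \frac{1 + h}{2 h}$
$A{\left(G \right)} = -13$ ($A{\left(G \right)} = -6 - 7 = -13$)
$A{\left(4 \right)} \left(-31 + m{\left(r{\left(6 \right)} \right)}\right) = - 13 \left(-31 + \frac{1 + 6}{2 \cdot 6}\right) = - 13 \left(-31 + \frac{1}{2} \cdot \frac{1}{6} \cdot 7\right) = - 13 \left(-31 + \frac{7}{12}\right) = \left(-13\right) \left(- \frac{365}{12}\right) = \frac{4745}{12}$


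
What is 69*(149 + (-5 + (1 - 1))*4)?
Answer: 8901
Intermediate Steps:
69*(149 + (-5 + (1 - 1))*4) = 69*(149 + (-5 + 0)*4) = 69*(149 - 5*4) = 69*(149 - 20) = 69*129 = 8901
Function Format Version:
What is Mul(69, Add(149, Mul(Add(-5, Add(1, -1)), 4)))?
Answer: 8901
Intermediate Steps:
Mul(69, Add(149, Mul(Add(-5, Add(1, -1)), 4))) = Mul(69, Add(149, Mul(Add(-5, 0), 4))) = Mul(69, Add(149, Mul(-5, 4))) = Mul(69, Add(149, -20)) = Mul(69, 129) = 8901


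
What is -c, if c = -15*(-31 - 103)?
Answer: -2010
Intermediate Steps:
c = 2010 (c = -15*(-134) = 2010)
-c = -1*2010 = -2010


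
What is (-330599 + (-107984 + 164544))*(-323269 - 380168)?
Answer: 192769172043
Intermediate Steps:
(-330599 + (-107984 + 164544))*(-323269 - 380168) = (-330599 + 56560)*(-703437) = -274039*(-703437) = 192769172043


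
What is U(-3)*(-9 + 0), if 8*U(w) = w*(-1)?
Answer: -27/8 ≈ -3.3750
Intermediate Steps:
U(w) = -w/8 (U(w) = (w*(-1))/8 = (-w)/8 = -w/8)
U(-3)*(-9 + 0) = (-⅛*(-3))*(-9 + 0) = (3/8)*(-9) = -27/8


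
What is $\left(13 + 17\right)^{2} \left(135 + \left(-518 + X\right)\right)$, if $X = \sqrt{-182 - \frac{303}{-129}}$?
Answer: $-344700 + \frac{4500 i \sqrt{13287}}{43} \approx -3.447 \cdot 10^{5} + 12063.0 i$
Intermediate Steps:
$X = \frac{5 i \sqrt{13287}}{43}$ ($X = \sqrt{-182 - - \frac{101}{43}} = \sqrt{-182 + \frac{101}{43}} = \sqrt{- \frac{7725}{43}} = \frac{5 i \sqrt{13287}}{43} \approx 13.403 i$)
$\left(13 + 17\right)^{2} \left(135 + \left(-518 + X\right)\right) = \left(13 + 17\right)^{2} \left(135 - \left(518 - \frac{5 i \sqrt{13287}}{43}\right)\right) = 30^{2} \left(-383 + \frac{5 i \sqrt{13287}}{43}\right) = 900 \left(-383 + \frac{5 i \sqrt{13287}}{43}\right) = -344700 + \frac{4500 i \sqrt{13287}}{43}$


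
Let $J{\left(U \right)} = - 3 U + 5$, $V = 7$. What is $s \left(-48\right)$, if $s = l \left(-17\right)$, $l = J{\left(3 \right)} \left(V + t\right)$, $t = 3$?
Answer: $-32640$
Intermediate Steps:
$J{\left(U \right)} = 5 - 3 U$
$l = -40$ ($l = \left(5 - 9\right) \left(7 + 3\right) = \left(5 - 9\right) 10 = \left(-4\right) 10 = -40$)
$s = 680$ ($s = \left(-40\right) \left(-17\right) = 680$)
$s \left(-48\right) = 680 \left(-48\right) = -32640$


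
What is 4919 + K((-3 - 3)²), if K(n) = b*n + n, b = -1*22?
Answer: 4163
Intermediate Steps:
b = -22
K(n) = -21*n (K(n) = -22*n + n = -21*n)
4919 + K((-3 - 3)²) = 4919 - 21*(-3 - 3)² = 4919 - 21*(-6)² = 4919 - 21*36 = 4919 - 756 = 4163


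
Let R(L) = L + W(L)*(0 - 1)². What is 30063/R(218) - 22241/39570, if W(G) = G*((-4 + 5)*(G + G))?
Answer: -232304549/942418905 ≈ -0.24650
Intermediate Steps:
W(G) = 2*G² (W(G) = G*(1*(2*G)) = G*(2*G) = 2*G²)
R(L) = L + 2*L² (R(L) = L + (2*L²)*(0 - 1)² = L + (2*L²)*(-1)² = L + (2*L²)*1 = L + 2*L²)
30063/R(218) - 22241/39570 = 30063/((218*(1 + 2*218))) - 22241/39570 = 30063/((218*(1 + 436))) - 22241*1/39570 = 30063/((218*437)) - 22241/39570 = 30063/95266 - 22241/39570 = -232304549/942418905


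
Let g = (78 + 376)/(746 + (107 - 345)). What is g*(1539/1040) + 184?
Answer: 48954793/264160 ≈ 185.32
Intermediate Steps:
g = 227/254 (g = 454/(746 - 238) = 454/508 = 454*(1/508) = 227/254 ≈ 0.89370)
g*(1539/1040) + 184 = 227*(1539/1040)/254 + 184 = 227*(1539*(1/1040))/254 + 184 = (227/254)*(1539/1040) + 184 = 349353/264160 + 184 = 48954793/264160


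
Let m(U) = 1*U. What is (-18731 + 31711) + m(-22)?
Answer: 12958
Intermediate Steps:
m(U) = U
(-18731 + 31711) + m(-22) = (-18731 + 31711) - 22 = 12980 - 22 = 12958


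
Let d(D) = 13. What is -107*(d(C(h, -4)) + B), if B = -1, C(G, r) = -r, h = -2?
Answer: -1284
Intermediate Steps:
-107*(d(C(h, -4)) + B) = -107*(13 - 1) = -107*12 = -1284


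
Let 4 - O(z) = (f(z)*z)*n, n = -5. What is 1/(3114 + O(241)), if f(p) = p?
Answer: 1/293523 ≈ 3.4069e-6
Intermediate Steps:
O(z) = 4 + 5*z² (O(z) = 4 - z*z*(-5) = 4 - z²*(-5) = 4 - (-5)*z² = 4 + 5*z²)
1/(3114 + O(241)) = 1/(3114 + (4 + 5*241²)) = 1/(3114 + (4 + 5*58081)) = 1/(3114 + (4 + 290405)) = 1/(3114 + 290409) = 1/293523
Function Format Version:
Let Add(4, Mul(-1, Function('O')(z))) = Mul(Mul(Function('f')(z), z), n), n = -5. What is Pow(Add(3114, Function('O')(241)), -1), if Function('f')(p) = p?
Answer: Rational(1, 293523) ≈ 3.4069e-6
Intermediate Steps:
Function('O')(z) = Add(4, Mul(5, Pow(z, 2))) (Function('O')(z) = Add(4, Mul(-1, Mul(Mul(z, z), -5))) = Add(4, Mul(-1, Mul(Pow(z, 2), -5))) = Add(4, Mul(-1, Mul(-5, Pow(z, 2)))) = Add(4, Mul(5, Pow(z, 2))))
Pow(Add(3114, Function('O')(241)), -1) = Pow(Add(3114, Add(4, Mul(5, Pow(241, 2)))), -1) = Pow(Add(3114, Add(4, Mul(5, 58081))), -1) = Pow(Add(3114, Add(4, 290405)), -1) = Pow(Add(3114, 290409), -1) = Pow(293523, -1) = Rational(1, 293523)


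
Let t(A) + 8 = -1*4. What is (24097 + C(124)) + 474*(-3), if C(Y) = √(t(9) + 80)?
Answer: 22675 + 2*√17 ≈ 22683.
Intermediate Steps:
t(A) = -12 (t(A) = -8 - 1*4 = -8 - 4 = -12)
C(Y) = 2*√17 (C(Y) = √(-12 + 80) = √68 = 2*√17)
(24097 + C(124)) + 474*(-3) = (24097 + 2*√17) + 474*(-3) = (24097 + 2*√17) - 1422 = 22675 + 2*√17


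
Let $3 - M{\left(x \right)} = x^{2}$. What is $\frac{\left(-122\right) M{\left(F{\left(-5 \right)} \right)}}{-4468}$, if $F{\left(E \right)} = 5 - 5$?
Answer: $\frac{183}{2234} \approx 0.081916$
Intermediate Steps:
$F{\left(E \right)} = 0$
$M{\left(x \right)} = 3 - x^{2}$
$\frac{\left(-122\right) M{\left(F{\left(-5 \right)} \right)}}{-4468} = \frac{\left(-122\right) \left(3 - 0^{2}\right)}{-4468} = - 122 \left(3 - 0\right) \left(- \frac{1}{4468}\right) = - 122 \left(3 + 0\right) \left(- \frac{1}{4468}\right) = \left(-122\right) 3 \left(- \frac{1}{4468}\right) = \left(-366\right) \left(- \frac{1}{4468}\right) = \frac{183}{2234}$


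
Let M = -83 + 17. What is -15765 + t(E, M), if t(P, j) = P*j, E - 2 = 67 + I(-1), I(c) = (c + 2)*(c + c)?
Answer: -20187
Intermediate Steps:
M = -66
I(c) = 2*c*(2 + c) (I(c) = (2 + c)*(2*c) = 2*c*(2 + c))
E = 67 (E = 2 + (67 + 2*(-1)*(2 - 1)) = 2 + (67 + 2*(-1)*1) = 2 + (67 - 2) = 2 + 65 = 67)
-15765 + t(E, M) = -15765 + 67*(-66) = -15765 - 4422 = -20187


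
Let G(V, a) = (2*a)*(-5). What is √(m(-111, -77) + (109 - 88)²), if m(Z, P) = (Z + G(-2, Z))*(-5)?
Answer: 3*I*√506 ≈ 67.483*I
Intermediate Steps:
G(V, a) = -10*a
m(Z, P) = 45*Z (m(Z, P) = (Z - 10*Z)*(-5) = -9*Z*(-5) = 45*Z)
√(m(-111, -77) + (109 - 88)²) = √(45*(-111) + (109 - 88)²) = √(-4995 + 21²) = √(-4995 + 441) = √(-4554) = 3*I*√506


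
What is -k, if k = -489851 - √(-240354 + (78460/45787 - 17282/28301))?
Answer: 489851 + 54*I*√2824578847800938046/185116841 ≈ 4.8985e+5 + 490.26*I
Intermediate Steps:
k = -489851 - 54*I*√2824578847800938046/185116841 (k = -489851 - √(-240354 + (78460*(1/45787) - 17282*1/28301)) = -489851 - √(-240354 + (78460/45787 - 17282/28301)) = -489851 - √(-240354 + 204172218/185116841) = -489851 - √(-44493369029496/185116841) = -489851 - 54*I*√2824578847800938046/185116841 ≈ -4.8985e+5 - 490.26*I)
-k = -(-489851 - 54*I*√2824578847800938046/185116841) = 489851 + 54*I*√2824578847800938046/185116841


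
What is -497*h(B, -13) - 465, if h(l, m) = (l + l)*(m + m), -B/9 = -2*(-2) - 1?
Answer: -698253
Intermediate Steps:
B = -27 (B = -9*(-2*(-2) - 1) = -9*(4 - 1) = -9*3 = -27)
h(l, m) = 4*l*m (h(l, m) = (2*l)*(2*m) = 4*l*m)
-497*h(B, -13) - 465 = -1988*(-27)*(-13) - 465 = -497*1404 - 465 = -697788 - 465 = -698253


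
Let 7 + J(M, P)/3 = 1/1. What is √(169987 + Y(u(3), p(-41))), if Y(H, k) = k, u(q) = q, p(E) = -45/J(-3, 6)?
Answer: √679958/2 ≈ 412.30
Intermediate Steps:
J(M, P) = -18 (J(M, P) = -21 + 3/1 = -21 + 3*1 = -21 + 3 = -18)
p(E) = 5/2 (p(E) = -45/(-18) = -45*(-1/18) = 5/2)
√(169987 + Y(u(3), p(-41))) = √(169987 + 5/2) = √(339979/2) = √679958/2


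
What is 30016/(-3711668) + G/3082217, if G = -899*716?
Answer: -620414282596/2860041551989 ≈ -0.21692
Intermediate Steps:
G = -643684
30016/(-3711668) + G/3082217 = 30016/(-3711668) - 643684/3082217 = 30016*(-1/3711668) - 643684*1/3082217 = -7504/927917 - 643684/3082217 = -620414282596/2860041551989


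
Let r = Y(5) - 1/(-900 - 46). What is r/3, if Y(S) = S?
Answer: 1577/946 ≈ 1.6670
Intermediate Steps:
r = 4731/946 (r = 5 - 1/(-900 - 46) = 5 - 1/(-946) = 5 - 1*(-1/946) = 5 + 1/946 = 4731/946 ≈ 5.0011)
r/3 = (4731/946)/3 = (4731/946)*(1/3) = 1577/946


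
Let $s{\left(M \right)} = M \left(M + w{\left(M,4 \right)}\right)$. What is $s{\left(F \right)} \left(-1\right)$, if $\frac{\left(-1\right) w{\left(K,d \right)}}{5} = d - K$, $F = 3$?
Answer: $6$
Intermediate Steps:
$w{\left(K,d \right)} = - 5 d + 5 K$ ($w{\left(K,d \right)} = - 5 \left(d - K\right) = - 5 d + 5 K$)
$s{\left(M \right)} = M \left(-20 + 6 M\right)$ ($s{\left(M \right)} = M \left(M + \left(\left(-5\right) 4 + 5 M\right)\right) = M \left(M + \left(-20 + 5 M\right)\right) = M \left(-20 + 6 M\right)$)
$s{\left(F \right)} \left(-1\right) = 2 \cdot 3 \left(-10 + 3 \cdot 3\right) \left(-1\right) = 2 \cdot 3 \left(-10 + 9\right) \left(-1\right) = 2 \cdot 3 \left(-1\right) \left(-1\right) = \left(-6\right) \left(-1\right) = 6$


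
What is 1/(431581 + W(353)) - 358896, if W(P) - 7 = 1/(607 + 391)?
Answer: -154585416792202/430724825 ≈ -3.5890e+5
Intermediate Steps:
W(P) = 6987/998 (W(P) = 7 + 1/(607 + 391) = 7 + 1/998 = 6987/998)
1/(431581 + W(353)) - 358896 = 1/(431581 + 6987/998) - 358896 = 1/(430724825/998) - 358896 = 998/430724825 - 358896 = -154585416792202/430724825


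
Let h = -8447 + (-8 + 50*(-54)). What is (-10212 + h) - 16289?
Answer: -37656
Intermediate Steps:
h = -11155 (h = -8447 + (-8 - 2700) = -8447 - 2708 = -11155)
(-10212 + h) - 16289 = (-10212 - 11155) - 16289 = -21367 - 16289 = -37656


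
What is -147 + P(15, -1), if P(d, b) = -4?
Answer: -151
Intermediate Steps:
-147 + P(15, -1) = -147 - 4 = -151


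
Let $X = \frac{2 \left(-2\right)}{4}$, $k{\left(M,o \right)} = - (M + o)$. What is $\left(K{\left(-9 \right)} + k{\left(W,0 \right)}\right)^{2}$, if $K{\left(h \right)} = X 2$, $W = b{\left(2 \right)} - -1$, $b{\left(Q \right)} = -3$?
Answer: $0$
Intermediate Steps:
$W = -2$ ($W = -3 - -1 = -3 + 1 = -2$)
$k{\left(M,o \right)} = - M - o$
$X = -1$ ($X = \left(-4\right) \frac{1}{4} = -1$)
$K{\left(h \right)} = -2$ ($K{\left(h \right)} = \left(-1\right) 2 = -2$)
$\left(K{\left(-9 \right)} + k{\left(W,0 \right)}\right)^{2} = \left(-2 - -2\right)^{2} = \left(-2 + \left(2 + 0\right)\right)^{2} = \left(-2 + 2\right)^{2} = 0^{2} = 0$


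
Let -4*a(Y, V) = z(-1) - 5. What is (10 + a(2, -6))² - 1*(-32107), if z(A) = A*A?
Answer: 32228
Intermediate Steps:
z(A) = A²
a(Y, V) = 1 (a(Y, V) = -((-1)² - 5)/4 = -(1 - 5)/4 = -¼*(-4) = 1)
(10 + a(2, -6))² - 1*(-32107) = (10 + 1)² - 1*(-32107) = 11² + 32107 = 121 + 32107 = 32228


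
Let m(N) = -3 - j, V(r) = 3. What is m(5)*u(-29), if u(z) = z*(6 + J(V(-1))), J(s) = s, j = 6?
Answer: 2349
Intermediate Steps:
u(z) = 9*z (u(z) = z*(6 + 3) = z*9 = 9*z)
m(N) = -9 (m(N) = -3 - 1*6 = -3 - 6 = -9)
m(5)*u(-29) = -81*(-29) = -9*(-261) = 2349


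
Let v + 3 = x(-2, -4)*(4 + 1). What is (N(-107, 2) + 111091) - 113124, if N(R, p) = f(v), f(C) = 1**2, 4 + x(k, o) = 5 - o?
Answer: -2032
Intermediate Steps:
x(k, o) = 1 - o (x(k, o) = -4 + (5 - o) = 1 - o)
v = 22 (v = -3 + (1 - 1*(-4))*(4 + 1) = -3 + (1 + 4)*5 = -3 + 5*5 = -3 + 25 = 22)
f(C) = 1
N(R, p) = 1
(N(-107, 2) + 111091) - 113124 = (1 + 111091) - 113124 = 111092 - 113124 = -2032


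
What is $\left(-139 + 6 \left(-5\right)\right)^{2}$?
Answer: $28561$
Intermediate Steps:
$\left(-139 + 6 \left(-5\right)\right)^{2} = \left(-139 - 30\right)^{2} = \left(-169\right)^{2} = 28561$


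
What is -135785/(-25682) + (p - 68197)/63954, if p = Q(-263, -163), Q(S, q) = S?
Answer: 1154300695/273744438 ≈ 4.2167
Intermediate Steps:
p = -263
-135785/(-25682) + (p - 68197)/63954 = -135785/(-25682) + (-263 - 68197)/63954 = -135785*(-1/25682) - 68460*1/63954 = 135785/25682 - 11410/10659 = 1154300695/273744438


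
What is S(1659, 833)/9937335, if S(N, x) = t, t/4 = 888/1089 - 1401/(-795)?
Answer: 991844/955921940325 ≈ 1.0376e-6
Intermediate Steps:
t = 991844/96195 (t = 4*(888/1089 - 1401/(-795)) = 4*(888*(1/1089) - 1401*(-1/795)) = 4*(296/363 + 467/265) = 4*(247961/96195) = 991844/96195 ≈ 10.311)
S(N, x) = 991844/96195
S(1659, 833)/9937335 = (991844/96195)/9937335 = (991844/96195)*(1/9937335) = 991844/955921940325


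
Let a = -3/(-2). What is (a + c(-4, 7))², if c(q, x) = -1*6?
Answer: 81/4 ≈ 20.250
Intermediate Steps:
c(q, x) = -6
a = 3/2 (a = -3*(-½) = 3/2 ≈ 1.5000)
(a + c(-4, 7))² = (3/2 - 6)² = (-9/2)² = 81/4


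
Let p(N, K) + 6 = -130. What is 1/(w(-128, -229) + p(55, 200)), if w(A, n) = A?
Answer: -1/264 ≈ -0.0037879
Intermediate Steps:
p(N, K) = -136 (p(N, K) = -6 - 130 = -136)
1/(w(-128, -229) + p(55, 200)) = 1/(-128 - 136) = 1/(-264) = -1/264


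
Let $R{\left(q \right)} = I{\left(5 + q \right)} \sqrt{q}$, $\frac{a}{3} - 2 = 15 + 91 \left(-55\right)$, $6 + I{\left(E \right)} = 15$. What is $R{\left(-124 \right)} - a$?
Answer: $14964 + 18 i \sqrt{31} \approx 14964.0 + 100.22 i$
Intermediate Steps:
$I{\left(E \right)} = 9$ ($I{\left(E \right)} = -6 + 15 = 9$)
$a = -14964$ ($a = 6 + 3 \left(15 + 91 \left(-55\right)\right) = 6 + 3 \left(15 - 5005\right) = 6 + 3 \left(-4990\right) = 6 - 14970 = -14964$)
$R{\left(q \right)} = 9 \sqrt{q}$
$R{\left(-124 \right)} - a = 9 \sqrt{-124} - -14964 = 9 \cdot 2 i \sqrt{31} + 14964 = 18 i \sqrt{31} + 14964 = 14964 + 18 i \sqrt{31}$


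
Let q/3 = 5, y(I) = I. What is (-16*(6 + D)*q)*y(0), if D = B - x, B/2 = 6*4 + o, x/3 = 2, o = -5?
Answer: 0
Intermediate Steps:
x = 6 (x = 3*2 = 6)
q = 15 (q = 3*5 = 15)
B = 38 (B = 2*(6*4 - 5) = 2*(24 - 5) = 2*19 = 38)
D = 32 (D = 38 - 1*6 = 38 - 6 = 32)
(-16*(6 + D)*q)*y(0) = -16*(6 + 32)*15*0 = -608*15*0 = -16*570*0 = -9120*0 = 0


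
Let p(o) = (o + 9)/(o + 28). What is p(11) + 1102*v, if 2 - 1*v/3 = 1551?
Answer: -199718746/39 ≈ -5.1210e+6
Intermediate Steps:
v = -4647 (v = 6 - 3*1551 = 6 - 4653 = -4647)
p(o) = (9 + o)/(28 + o)
p(11) + 1102*v = (9 + 11)/(28 + 11) + 1102*(-4647) = 20/39 - 5120994 = -199718746/39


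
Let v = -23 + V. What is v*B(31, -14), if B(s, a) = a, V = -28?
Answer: 714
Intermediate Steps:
v = -51 (v = -23 - 28 = -51)
v*B(31, -14) = -51*(-14) = 714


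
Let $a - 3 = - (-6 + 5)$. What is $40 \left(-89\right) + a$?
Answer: $-3556$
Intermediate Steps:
$a = 4$ ($a = 3 - \left(-6 + 5\right) = 3 - -1 = 3 + 1 = 4$)
$40 \left(-89\right) + a = 40 \left(-89\right) + 4 = -3560 + 4 = -3556$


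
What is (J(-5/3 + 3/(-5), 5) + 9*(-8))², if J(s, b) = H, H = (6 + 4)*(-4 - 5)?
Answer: 26244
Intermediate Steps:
H = -90 (H = 10*(-9) = -90)
J(s, b) = -90
(J(-5/3 + 3/(-5), 5) + 9*(-8))² = (-90 + 9*(-8))² = (-90 - 72)² = (-162)² = 26244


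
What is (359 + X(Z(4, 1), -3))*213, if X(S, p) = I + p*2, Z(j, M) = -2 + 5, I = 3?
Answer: 75828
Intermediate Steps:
Z(j, M) = 3
X(S, p) = 3 + 2*p (X(S, p) = 3 + p*2 = 3 + 2*p)
(359 + X(Z(4, 1), -3))*213 = (359 + (3 + 2*(-3)))*213 = (359 + (3 - 6))*213 = (359 - 3)*213 = 356*213 = 75828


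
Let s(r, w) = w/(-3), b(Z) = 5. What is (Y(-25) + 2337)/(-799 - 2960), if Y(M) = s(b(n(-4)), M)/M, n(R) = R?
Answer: -7010/11277 ≈ -0.62162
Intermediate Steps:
s(r, w) = -w/3 (s(r, w) = w*(-⅓) = -w/3)
Y(M) = -⅓ (Y(M) = (-M/3)/M = -⅓)
(Y(-25) + 2337)/(-799 - 2960) = (-⅓ + 2337)/(-799 - 2960) = (7010/3)/(-3759) = (7010/3)*(-1/3759) = -7010/11277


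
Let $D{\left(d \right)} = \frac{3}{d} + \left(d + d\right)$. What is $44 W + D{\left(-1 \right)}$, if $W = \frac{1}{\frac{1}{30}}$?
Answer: $1315$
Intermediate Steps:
$W = 30$ ($W = \frac{1}{\frac{1}{30}} = 30$)
$D{\left(d \right)} = 2 d + \frac{3}{d}$ ($D{\left(d \right)} = \frac{3}{d} + 2 d = 2 d + \frac{3}{d}$)
$44 W + D{\left(-1 \right)} = 44 \cdot 30 + \left(2 \left(-1\right) + \frac{3}{-1}\right) = 1320 + \left(-2 + 3 \left(-1\right)\right) = 1320 - 5 = 1315$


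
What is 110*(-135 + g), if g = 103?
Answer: -3520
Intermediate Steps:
110*(-135 + g) = 110*(-135 + 103) = 110*(-32) = -3520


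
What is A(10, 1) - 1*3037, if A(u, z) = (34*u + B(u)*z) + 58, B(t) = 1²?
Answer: -2638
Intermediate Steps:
B(t) = 1
A(u, z) = 58 + z + 34*u (A(u, z) = (34*u + 1*z) + 58 = (34*u + z) + 58 = (z + 34*u) + 58 = 58 + z + 34*u)
A(10, 1) - 1*3037 = (58 + 1 + 34*10) - 1*3037 = (58 + 1 + 340) - 3037 = 399 - 3037 = -2638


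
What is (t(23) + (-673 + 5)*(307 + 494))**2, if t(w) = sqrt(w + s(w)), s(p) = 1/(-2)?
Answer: 572595529293/2 - 1605204*sqrt(10) ≈ 2.8629e+11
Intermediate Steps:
s(p) = -1/2
t(w) = sqrt(-1/2 + w) (t(w) = sqrt(w - 1/2) = sqrt(-1/2 + w))
(t(23) + (-673 + 5)*(307 + 494))**2 = (sqrt(-2 + 4*23)/2 + (-673 + 5)*(307 + 494))**2 = (sqrt(-2 + 92)/2 - 668*801)**2 = (sqrt(90)/2 - 535068)**2 = ((3*sqrt(10))/2 - 535068)**2 = (3*sqrt(10)/2 - 535068)**2 = (-535068 + 3*sqrt(10)/2)**2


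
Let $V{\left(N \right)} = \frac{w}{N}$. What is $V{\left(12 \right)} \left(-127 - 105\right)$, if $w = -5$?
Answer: $\frac{290}{3} \approx 96.667$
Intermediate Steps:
$V{\left(N \right)} = - \frac{5}{N}$
$V{\left(12 \right)} \left(-127 - 105\right) = - \frac{5}{12} \left(-127 - 105\right) = \left(-5\right) \frac{1}{12} \left(-232\right) = \left(- \frac{5}{12}\right) \left(-232\right) = \frac{290}{3}$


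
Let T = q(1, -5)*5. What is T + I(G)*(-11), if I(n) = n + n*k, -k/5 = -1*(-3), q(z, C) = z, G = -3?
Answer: -457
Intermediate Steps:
T = 5 (T = 1*5 = 5)
k = -15 (k = -(-5)*(-3) = -5*3 = -15)
I(n) = -14*n (I(n) = n + n*(-15) = n - 15*n = -14*n)
T + I(G)*(-11) = 5 - 14*(-3)*(-11) = 5 + 42*(-11) = 5 - 462 = -457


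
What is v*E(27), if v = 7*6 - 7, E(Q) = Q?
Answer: 945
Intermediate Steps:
v = 35 (v = 42 - 7 = 35)
v*E(27) = 35*27 = 945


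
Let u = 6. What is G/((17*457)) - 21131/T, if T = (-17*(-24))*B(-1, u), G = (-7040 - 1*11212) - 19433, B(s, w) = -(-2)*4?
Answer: -16892387/1491648 ≈ -11.325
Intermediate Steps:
B(s, w) = 8 (B(s, w) = -2*(-4) = 8)
G = -37685 (G = (-7040 - 11212) - 19433 = -18252 - 19433 = -37685)
T = 3264 (T = -17*(-24)*8 = 408*8 = 3264)
G/((17*457)) - 21131/T = -37685/(17*457) - 21131/3264 = -37685/7769 - 21131*1/3264 = -37685*1/7769 - 1243/192 = -37685/7769 - 1243/192 = -16892387/1491648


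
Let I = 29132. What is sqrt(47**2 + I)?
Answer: sqrt(31341) ≈ 177.03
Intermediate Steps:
sqrt(47**2 + I) = sqrt(47**2 + 29132) = sqrt(2209 + 29132) = sqrt(31341)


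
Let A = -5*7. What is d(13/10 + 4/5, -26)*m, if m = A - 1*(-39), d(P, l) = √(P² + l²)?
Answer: 2*√68041/5 ≈ 104.34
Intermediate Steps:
A = -35
m = 4 (m = -35 - 1*(-39) = -35 + 39 = 4)
d(13/10 + 4/5, -26)*m = √((13/10 + 4/5)² + (-26)²)*4 = √((13*(⅒) + 4*(⅕))² + 676)*4 = √((13/10 + ⅘)² + 676)*4 = √((21/10)² + 676)*4 = √(441/100 + 676)*4 = √(68041/100)*4 = (√68041/10)*4 = 2*√68041/5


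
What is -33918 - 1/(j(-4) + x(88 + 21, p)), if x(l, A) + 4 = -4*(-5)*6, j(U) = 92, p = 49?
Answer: -7054945/208 ≈ -33918.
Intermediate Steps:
x(l, A) = 116 (x(l, A) = -4 - 4*(-5)*6 = -4 + 20*6 = -4 + 120 = 116)
-33918 - 1/(j(-4) + x(88 + 21, p)) = -33918 - 1/(92 + 116) = -33918 - 1/208 = -7054945/208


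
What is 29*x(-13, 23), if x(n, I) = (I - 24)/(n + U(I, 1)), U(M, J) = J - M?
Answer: 29/35 ≈ 0.82857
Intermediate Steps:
x(n, I) = (-24 + I)/(1 + n - I) (x(n, I) = (I - 24)/(n + (1 - I)) = (-24 + I)/(1 + n - I))
29*x(-13, 23) = 29*((-24 + 23)/(1 - 13 - 1*23)) = 29*(-1/(1 - 13 - 23)) = 29*(-1/(-35)) = 29*(-1/35*(-1)) = 29*(1/35) = 29/35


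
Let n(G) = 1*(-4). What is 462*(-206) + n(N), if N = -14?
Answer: -95176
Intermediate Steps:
n(G) = -4
462*(-206) + n(N) = 462*(-206) - 4 = -95172 - 4 = -95176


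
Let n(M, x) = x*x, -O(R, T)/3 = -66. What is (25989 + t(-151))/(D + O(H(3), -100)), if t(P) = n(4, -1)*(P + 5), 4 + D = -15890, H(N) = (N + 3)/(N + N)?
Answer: -25843/15696 ≈ -1.6465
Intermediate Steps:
H(N) = (3 + N)/(2*N) (H(N) = (3 + N)/((2*N)) = (3 + N)*(1/(2*N)) = (3 + N)/(2*N))
O(R, T) = 198 (O(R, T) = -3*(-66) = 198)
D = -15894 (D = -4 - 15890 = -15894)
n(M, x) = x²
t(P) = 5 + P (t(P) = (-1)²*(P + 5) = 1*(5 + P) = 5 + P)
(25989 + t(-151))/(D + O(H(3), -100)) = (25989 + (5 - 151))/(-15894 + 198) = (25989 - 146)/(-15696) = 25843*(-1/15696) = -25843/15696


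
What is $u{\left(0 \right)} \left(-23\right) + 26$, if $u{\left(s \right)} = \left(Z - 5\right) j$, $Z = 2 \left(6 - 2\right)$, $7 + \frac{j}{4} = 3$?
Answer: $1130$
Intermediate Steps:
$j = -16$ ($j = -28 + 4 \cdot 3 = -28 + 12 = -16$)
$Z = 8$ ($Z = 2 \cdot 4 = 8$)
$u{\left(s \right)} = -48$ ($u{\left(s \right)} = \left(8 - 5\right) \left(-16\right) = 3 \left(-16\right) = -48$)
$u{\left(0 \right)} \left(-23\right) + 26 = \left(-48\right) \left(-23\right) + 26 = 1104 + 26 = 1130$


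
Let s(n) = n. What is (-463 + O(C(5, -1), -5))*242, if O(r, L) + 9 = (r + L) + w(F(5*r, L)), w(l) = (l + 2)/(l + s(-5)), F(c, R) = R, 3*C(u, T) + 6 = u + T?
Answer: -1732841/15 ≈ -1.1552e+5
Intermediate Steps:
C(u, T) = -2 + T/3 + u/3 (C(u, T) = -2 + (u + T)/3 = -2 + (T + u)/3 = -2 + (T/3 + u/3) = -2 + T/3 + u/3)
w(l) = (2 + l)/(-5 + l) (w(l) = (l + 2)/(l - 5) = (2 + l)/(-5 + l))
O(r, L) = -9 + L + r + (2 + L)/(-5 + L) (O(r, L) = -9 + ((r + L) + (2 + L)/(-5 + L)) = -9 + ((L + r) + (2 + L)/(-5 + L)) = -9 + (L + r + (2 + L)/(-5 + L)) = -9 + L + r + (2 + L)/(-5 + L))
(-463 + O(C(5, -1), -5))*242 = (-463 + (2 - 5 + (-5 - 5)*(-9 - 5 + (-2 + (⅓)*(-1) + (⅓)*5)))/(-5 - 5))*242 = (-463 + (2 - 5 - 10*(-9 - 5 + (-2 - ⅓ + 5/3)))/(-10))*242 = (-463 - (2 - 5 - 10*(-9 - 5 - ⅔))/10)*242 = (-463 - (2 - 5 - 10*(-44/3))/10)*242 = (-463 - (2 - 5 + 440/3)/10)*242 = (-463 - ⅒*431/3)*242 = (-463 - 431/30)*242 = -14321/30*242 = -1732841/15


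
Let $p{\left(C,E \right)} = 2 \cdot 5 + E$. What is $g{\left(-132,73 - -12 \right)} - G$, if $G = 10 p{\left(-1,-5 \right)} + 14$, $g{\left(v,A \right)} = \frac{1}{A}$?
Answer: $- \frac{5439}{85} \approx -63.988$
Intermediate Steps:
$p{\left(C,E \right)} = 10 + E$
$G = 64$ ($G = 10 \left(10 - 5\right) + 14 = 10 \cdot 5 + 14 = 50 + 14 = 64$)
$g{\left(-132,73 - -12 \right)} - G = \frac{1}{73 - -12} - 64 = \frac{1}{73 + 12} - 64 = \frac{1}{85} - 64 = - \frac{5439}{85}$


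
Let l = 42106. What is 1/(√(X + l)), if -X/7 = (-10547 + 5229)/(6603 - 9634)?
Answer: √1973027285/9113290 ≈ 0.0048741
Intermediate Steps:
X = -5318/433 (X = -7*(-10547 + 5229)/(6603 - 9634) = -(-37226)/(-3031) = -(-37226)*(-1)/3031 = -7*5318/3031 = -5318/433 ≈ -12.282)
1/(√(X + l)) = 1/(√(-5318/433 + 42106)) = 1/(√(18226580/433)) = 1/(2*√1973027285/433) = √1973027285/9113290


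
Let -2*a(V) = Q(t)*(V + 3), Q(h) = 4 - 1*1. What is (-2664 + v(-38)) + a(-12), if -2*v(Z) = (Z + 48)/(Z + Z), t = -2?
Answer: -201433/76 ≈ -2650.4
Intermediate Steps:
v(Z) = -(48 + Z)/(4*Z) (v(Z) = -(Z + 48)/(2*(Z + Z)) = -(48 + Z)/(2*(2*Z)) = -(48 + Z)*1/(2*Z)/2 = -(48 + Z)/(4*Z))
Q(h) = 3 (Q(h) = 4 - 1 = 3)
a(V) = -9/2 - 3*V/2 (a(V) = -3*(V + 3)/2 = -3*(3 + V)/2 = -(9 + 3*V)/2 = -9/2 - 3*V/2)
(-2664 + v(-38)) + a(-12) = (-2664 + (¼)*(-48 - 1*(-38))/(-38)) + (-9/2 - 3/2*(-12)) = (-2664 + (¼)*(-1/38)*(-48 + 38)) + (-9/2 + 18) = (-2664 + (¼)*(-1/38)*(-10)) + 27/2 = (-2664 + 5/76) + 27/2 = -202459/76 + 27/2 = -201433/76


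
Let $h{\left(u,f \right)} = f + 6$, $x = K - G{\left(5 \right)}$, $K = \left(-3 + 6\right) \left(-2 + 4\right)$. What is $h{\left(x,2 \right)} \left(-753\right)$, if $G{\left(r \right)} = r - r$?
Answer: $-6024$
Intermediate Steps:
$G{\left(r \right)} = 0$
$K = 6$ ($K = 3 \cdot 2 = 6$)
$x = 6$ ($x = 6 - 0 = 6 + 0 = 6$)
$h{\left(u,f \right)} = 6 + f$
$h{\left(x,2 \right)} \left(-753\right) = \left(6 + 2\right) \left(-753\right) = 8 \left(-753\right) = -6024$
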